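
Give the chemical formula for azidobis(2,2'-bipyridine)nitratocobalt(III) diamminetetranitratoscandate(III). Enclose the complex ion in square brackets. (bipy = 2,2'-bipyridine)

Cation [Co…]: ligand charges -2, Co(III) ⇒ ion charge 1+.
Anion [Sc…]: ligand charges -4, Sc(III) ⇒ ion charge 1−.

[Co(bipy)2(N3)(NO3)][Sc(NH3)2(NO3)4]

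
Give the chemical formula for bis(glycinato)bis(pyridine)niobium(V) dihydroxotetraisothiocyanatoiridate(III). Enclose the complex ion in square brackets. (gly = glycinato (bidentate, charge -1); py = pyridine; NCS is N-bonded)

[Nb(gly)2(py)2][Ir(NCS)4(OH)2]

Cation [Nb…]: ligand charges -2, Nb(V) ⇒ ion charge 3+.
Anion [Ir…]: ligand charges -6, Ir(III) ⇒ ion charge 3−.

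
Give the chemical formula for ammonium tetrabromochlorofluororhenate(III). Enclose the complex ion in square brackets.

(NH4)3[ReBr4ClF]

Ligands: 1 chloro (Cl, -1), 1 fluoro (F, -1), 4 bromo (Br, -1). Ligand charge sum = -6.
With Re in oxidation state +3, the complex ion is [Re...]^3−.
Charge balance with ammonium (+1) requires 1 complex ion per 3 ammonium.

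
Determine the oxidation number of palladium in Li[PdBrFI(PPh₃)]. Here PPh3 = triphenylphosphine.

+2

1 lithium outside the brackets (+1 each) → the complex ion is 1−.
Ligand charges: 1×I = -1; 1×PPh3 neutral; 1×F = -1; 1×Br = -1; sum -3.
Pd + (-3) = 1− ⇒ Pd is +2.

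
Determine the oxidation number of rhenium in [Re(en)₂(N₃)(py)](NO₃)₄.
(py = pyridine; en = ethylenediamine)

+5

4 nitrate outside the brackets (-1 each) → the complex ion is 4+.
Ligand charges: 1×py neutral; 1×N3 = -1; 2×en neutral; sum -1.
Re + (-1) = 4+ ⇒ Re is +5.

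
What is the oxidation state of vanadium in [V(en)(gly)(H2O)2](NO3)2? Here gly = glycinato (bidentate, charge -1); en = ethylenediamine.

2 nitrate outside the brackets (-1 each) → the complex ion is 2+.
Ligand charges: 1×gly = -1; 2×H2O neutral; 1×en neutral; sum -1.
V + (-1) = 2+ ⇒ V is +3.

+3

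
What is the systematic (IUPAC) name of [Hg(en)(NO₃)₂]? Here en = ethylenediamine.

There is no counter-ion, so the complex is neutral overall.
Ligand charges: 1×ethylenediamine (neutral), 2×nitrato (-1 each); total -2. So Hg + (-2) = 0, giving Hg = +2.
Ligands are named alphabetically: ethylenediamine before nitrato.

(ethylenediamine)dinitratomercury(II)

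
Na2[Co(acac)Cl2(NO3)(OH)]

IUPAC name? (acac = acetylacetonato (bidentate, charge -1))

sodium (acetylacetonato)dichlorohydroxonitratocobaltate(III)

The 2 sodium counter-ions carry a total charge of +2, so each complex ion is 2−.
Ligand charges: 1×hydroxo (-1 each), 1×acetylacetonato (-1 each), 1×nitrato (-1 each), 2×chloro (-1 each); total -5. So Co + (-5) = 2−, giving Co = +3.
The complex ion is anionic, so cobalt takes the -ate form cobaltate(III).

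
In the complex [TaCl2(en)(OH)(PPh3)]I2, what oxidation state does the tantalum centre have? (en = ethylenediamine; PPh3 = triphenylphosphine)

+5

2 iodide outside the brackets (-1 each) → the complex ion is 2+.
Ligand charges: 1×en neutral; 1×OH = -1; 1×PPh3 neutral; 2×Cl = -2; sum -3.
Ta + (-3) = 2+ ⇒ Ta is +5.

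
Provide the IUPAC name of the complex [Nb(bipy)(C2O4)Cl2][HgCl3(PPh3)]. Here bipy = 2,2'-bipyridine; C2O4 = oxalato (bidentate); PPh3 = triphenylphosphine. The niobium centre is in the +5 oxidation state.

Nb is given as +5; the cation's ligand charges sum to -4, so the complex cation is 1+.
A 1:1 salt means the anion carries the equal and opposite charge, 1−.
Anion: ligand charges sum to -3; for the ion to be 1−, Hg = +2.

(2,2'-bipyridine)dichlorooxalatoniobium(V) trichloro(triphenylphosphine)mercurate(II)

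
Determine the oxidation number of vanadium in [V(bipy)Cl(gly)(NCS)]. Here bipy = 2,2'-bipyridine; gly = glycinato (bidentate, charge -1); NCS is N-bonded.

No counter-ion: the bracketed complex is neutral.
Ligand charges: 1×Cl = -1; 1×bipy neutral; 1×gly = -1; 1×NCS = -1; sum -3.
V + (-3) = 0 ⇒ V is +3.

+3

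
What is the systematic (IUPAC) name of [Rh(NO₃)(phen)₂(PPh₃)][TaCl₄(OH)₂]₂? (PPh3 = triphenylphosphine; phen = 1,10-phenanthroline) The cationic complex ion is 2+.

The complex cation is given as 2+; its ligand charges sum to -1, so Rh = +3.
With 2 anions per cation, each anion must be 2/2 = 1−.
Anion: ligand charges sum to -6; for the ion to be 1−, Ta = +5.

nitratobis(1,10-phenanthroline)(triphenylphosphine)rhodium(III) tetrachlorodihydroxotantalate(V)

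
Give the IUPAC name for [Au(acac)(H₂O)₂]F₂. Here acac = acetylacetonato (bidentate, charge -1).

The 2 fluoride counter-ions carry a total charge of -2, so each complex ion is 2+.
Ligand charges: 2×aqua (neutral), 1×acetylacetonato (-1 each); total -1. So Au + (-1) = 2+, giving Au = +3.
Ligands are named alphabetically: acetylacetonato before aqua.

(acetylacetonato)diaquagold(III) fluoride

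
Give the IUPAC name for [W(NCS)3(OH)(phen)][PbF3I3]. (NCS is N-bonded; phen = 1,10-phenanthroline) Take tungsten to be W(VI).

hydroxotriisothiocyanato(1,10-phenanthroline)tungsten(VI) trifluorotriiodoplumbate(IV)

Both ions are complex: the cation is named first with the plain metal name, the anion second with the -ate form; each ion's ligands are alphabetised independently.
W is given as +6; the cation's ligand charges sum to -4, so the complex cation is 2+.
A 1:1 salt means the anion carries the equal and opposite charge, 2−.
Anion: ligand charges sum to -6; for the ion to be 2−, Pb = +4.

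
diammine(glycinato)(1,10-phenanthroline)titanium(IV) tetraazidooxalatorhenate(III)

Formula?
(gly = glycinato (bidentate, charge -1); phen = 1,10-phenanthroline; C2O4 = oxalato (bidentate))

Cation [Ti…]: ligand charges -1, Ti(IV) ⇒ ion charge 3+.
Anion [Re…]: ligand charges -6, Re(III) ⇒ ion charge 3−.

[Ti(gly)(NH3)2(phen)][Re(C2O4)(N3)4]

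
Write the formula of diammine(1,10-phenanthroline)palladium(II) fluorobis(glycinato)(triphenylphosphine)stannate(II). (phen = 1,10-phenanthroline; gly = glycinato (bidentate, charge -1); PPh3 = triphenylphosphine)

[Pd(NH3)2(phen)][SnF(gly)2(PPh3)]2

Cation [Pd…]: ligand charges 0, Pd(II) ⇒ ion charge 2+.
Anion [Sn…]: ligand charges -3, Sn(II) ⇒ ion charge 1−.
One 2+ cation requires 2 of the 1− anion.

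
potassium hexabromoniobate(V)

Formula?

Ligands: 6 bromo (Br, -1). Ligand charge sum = -6.
With Nb in oxidation state +5, the complex ion is [Nb...]^1−.
Charge balance with potassium (+1) requires 1 complex ion per 1 potassium.

K[NbBr6]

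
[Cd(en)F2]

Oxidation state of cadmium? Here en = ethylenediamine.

+2

No counter-ion: the bracketed complex is neutral.
Ligand charges: 1×en neutral; 2×F = -2; sum -2.
Cd + (-2) = 0 ⇒ Cd is +2.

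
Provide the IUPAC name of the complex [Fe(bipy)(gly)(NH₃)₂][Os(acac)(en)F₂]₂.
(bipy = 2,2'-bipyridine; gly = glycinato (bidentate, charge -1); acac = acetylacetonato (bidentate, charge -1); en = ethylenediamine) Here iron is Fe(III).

diammine(2,2'-bipyridine)(glycinato)iron(III) (acetylacetonato)(ethylenediamine)difluoroosmate(II)

Both ions are complex: the cation is named first with the plain metal name, the anion second with the -ate form; each ion's ligands are alphabetised independently.
Fe is given as +3; the cation's ligand charges sum to -1, so the complex cation is 2+.
With 2 anions per cation, each anion must be 2/2 = 1−.
Anion: ligand charges sum to -3; for the ion to be 1−, Os = +2.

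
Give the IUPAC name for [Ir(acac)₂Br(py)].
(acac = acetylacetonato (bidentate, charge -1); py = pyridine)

There is no counter-ion, so the complex is neutral overall.
Ligand charges: 1×bromo (-1 each), 2×acetylacetonato (-1 each), 1×pyridine (neutral); total -3. So Ir + (-3) = 0, giving Ir = +3.
Ligands are named alphabetically: acetylacetonato before bromo before pyridine.

bis(acetylacetonato)bromo(pyridine)iridium(III)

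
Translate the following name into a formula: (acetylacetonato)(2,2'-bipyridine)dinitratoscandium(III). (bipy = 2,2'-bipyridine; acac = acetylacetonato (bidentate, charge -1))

[Sc(acac)(bipy)(NO3)2]

Ligands: 1 2,2'-bipyridine (bipy, neutral), 1 acetylacetonato (acac, -1), 2 nitrato (NO3, -1). Ligand charge sum = -3.
With Sc in oxidation state +3, the complex ion is [Sc...].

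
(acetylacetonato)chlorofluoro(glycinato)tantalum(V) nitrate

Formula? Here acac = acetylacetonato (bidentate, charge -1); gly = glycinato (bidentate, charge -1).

Ligands: 1 acetylacetonato (acac, -1), 1 glycinato (gly, -1), 1 chloro (Cl, -1), 1 fluoro (F, -1). Ligand charge sum = -4.
With Ta in oxidation state +5, the complex ion is [Ta...]^1+.
Charge balance with nitrate (-1) requires 1 complex ion per 1 nitrate.

[Ta(acac)ClF(gly)]NO3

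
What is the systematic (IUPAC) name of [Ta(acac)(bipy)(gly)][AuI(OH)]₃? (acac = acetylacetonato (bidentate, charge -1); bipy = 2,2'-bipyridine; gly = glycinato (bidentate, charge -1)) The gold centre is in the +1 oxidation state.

Au is given as +1; the anion's ligand charges sum to -2, so the complex anion is 1−.
With 3 anions per cation, the cation must be 3×1 = 3+.
Cation: ligand charges sum to -2; for the ion to be 3+, Ta = +5.

(acetylacetonato)(2,2'-bipyridine)(glycinato)tantalum(V) hydroxoiodoaurate(I)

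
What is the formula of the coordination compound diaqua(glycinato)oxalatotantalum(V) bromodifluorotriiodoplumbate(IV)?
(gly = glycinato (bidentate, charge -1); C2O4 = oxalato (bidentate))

[Ta(C2O4)(gly)(H2O)2][PbBrF2I3]

Cation [Ta…]: ligand charges -3, Ta(V) ⇒ ion charge 2+.
Anion [Pb…]: ligand charges -6, Pb(IV) ⇒ ion charge 2−.
One 2+ cation balances one 2− anion.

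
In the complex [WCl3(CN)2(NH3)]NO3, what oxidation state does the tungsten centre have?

1 nitrate outside the brackets (-1 each) → the complex ion is 1+.
Ligand charges: 2×CN = -2; 3×Cl = -3; 1×NH3 neutral; sum -5.
W + (-5) = 1+ ⇒ W is +6.

+6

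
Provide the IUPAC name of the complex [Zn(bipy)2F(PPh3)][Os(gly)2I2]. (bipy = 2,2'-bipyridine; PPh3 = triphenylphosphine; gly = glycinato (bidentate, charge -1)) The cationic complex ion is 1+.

bis(2,2'-bipyridine)fluoro(triphenylphosphine)zinc(II) bis(glycinato)diiodoosmate(III)

The complex cation is given as 1+; its ligand charges sum to -1, so Zn = +2.
A 1:1 salt means the anion carries the equal and opposite charge, 1−.
Anion: ligand charges sum to -4; for the ion to be 1−, Os = +3.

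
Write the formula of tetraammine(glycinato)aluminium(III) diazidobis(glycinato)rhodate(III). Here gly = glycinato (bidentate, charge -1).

[Al(gly)(NH3)4][Rh(gly)2(N3)2]2

Cation [Al…]: ligand charges -1, Al(III) ⇒ ion charge 2+.
Anion [Rh…]: ligand charges -4, Rh(III) ⇒ ion charge 1−.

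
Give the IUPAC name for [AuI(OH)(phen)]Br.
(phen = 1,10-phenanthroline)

hydroxoiodo(1,10-phenanthroline)gold(III) bromide

The 1 bromide counter-ion carries a total charge of -1, so each complex ion is 1+.
Ligand charges: 1×1,10-phenanthroline (neutral), 1×iodo (-1 each), 1×hydroxo (-1 each); total -2. So Au + (-2) = 1+, giving Au = +3.
Ligands are named alphabetically: hydroxo before iodo before phenanthroline.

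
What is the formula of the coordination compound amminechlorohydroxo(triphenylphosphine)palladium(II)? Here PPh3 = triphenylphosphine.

[PdCl(NH3)(OH)(PPh3)]

Ligands: 1 triphenylphosphine (PPh3, neutral), 1 chloro (Cl, -1), 1 hydroxo (OH, -1), 1 ammine (NH3, neutral). Ligand charge sum = -2.
With Pd in oxidation state +2, the complex ion is [Pd...].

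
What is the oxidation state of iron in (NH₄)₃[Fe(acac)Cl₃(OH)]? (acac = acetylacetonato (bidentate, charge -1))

+2

3 ammonium outside the brackets (+1 each) → the complex ion is 3−.
Ligand charges: 1×acac = -1; 3×Cl = -3; 1×OH = -1; sum -5.
Fe + (-5) = 3− ⇒ Fe is +2.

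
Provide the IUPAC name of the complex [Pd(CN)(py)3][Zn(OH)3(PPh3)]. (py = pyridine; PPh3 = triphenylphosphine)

Both ions are complex: the cation is named first with the plain metal name, the anion second with the -ate form; each ion's ligands are alphabetised independently.
Zinc is always +2 in its complexes; the anion's ligand charges sum to -3, so the complex anion is 1−.
A 1:1 salt means the cation carries the equal and opposite charge, 1+.
Cation: ligand charges sum to -1; for the ion to be 1+, Pd = +2.

cyanotris(pyridine)palladium(II) trihydroxo(triphenylphosphine)zincate(II)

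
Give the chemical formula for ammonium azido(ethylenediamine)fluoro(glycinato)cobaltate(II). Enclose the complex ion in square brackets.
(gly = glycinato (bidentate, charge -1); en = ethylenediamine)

NH4[Co(en)F(gly)(N3)]

Ligands: 1 glycinato (gly, -1), 1 azido (N3, -1), 1 ethylenediamine (en, neutral), 1 fluoro (F, -1). Ligand charge sum = -3.
With Co in oxidation state +2, the complex ion is [Co...]^1−.
Charge balance with ammonium (+1) requires 1 complex ion per 1 ammonium.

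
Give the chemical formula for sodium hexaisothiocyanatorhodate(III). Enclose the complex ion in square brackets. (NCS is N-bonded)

Na3[Rh(NCS)6]

Ligands: 6 isothiocyanato (NCS, -1). Ligand charge sum = -6.
Charge balance with sodium (+1) requires 1 complex ion per 3 sodium.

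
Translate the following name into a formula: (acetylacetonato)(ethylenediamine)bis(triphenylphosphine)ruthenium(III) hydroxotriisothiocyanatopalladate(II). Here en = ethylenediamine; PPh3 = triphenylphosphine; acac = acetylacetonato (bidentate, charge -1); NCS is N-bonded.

[Ru(acac)(en)(PPh3)2][Pd(NCS)3(OH)]

Cation [Ru…]: ligand charges -1, Ru(III) ⇒ ion charge 2+.
Anion [Pd…]: ligand charges -4, Pd(II) ⇒ ion charge 2−.
One 2+ cation balances one 2− anion.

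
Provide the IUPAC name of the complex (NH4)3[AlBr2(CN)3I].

The 3 ammonium counter-ions carry a total charge of +3, so each complex ion is 3−.
Ligand charges: 2×bromo (-1 each), 1×iodo (-1 each), 3×cyano (-1 each); total -6. So Al + (-6) = 3−, giving Al = +3.
Ligands are named alphabetically: bromo before cyano before iodo.
The complex ion is anionic, so aluminium takes the -ate form aluminate(III).

ammonium dibromotricyanoiodoaluminate(III)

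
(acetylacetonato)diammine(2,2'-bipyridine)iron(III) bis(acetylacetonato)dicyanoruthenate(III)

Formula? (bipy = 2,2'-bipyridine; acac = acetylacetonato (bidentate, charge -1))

[Fe(acac)(bipy)(NH3)2][Ru(acac)2(CN)2]2

Cation [Fe…]: ligand charges -1, Fe(III) ⇒ ion charge 2+.
Anion [Ru…]: ligand charges -4, Ru(III) ⇒ ion charge 1−.
One 2+ cation requires 2 of the 1− anion.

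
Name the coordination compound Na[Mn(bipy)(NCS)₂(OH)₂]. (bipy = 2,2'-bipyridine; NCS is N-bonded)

The 1 sodium counter-ion carries a total charge of +1, so each complex ion is 1−.
Ligand charges: 1×2,2'-bipyridine (neutral), 2×isothiocyanato (-1 each), 2×hydroxo (-1 each); total -4. So Mn + (-4) = 1−, giving Mn = +3.
Ligands are named alphabetically: bipyridine before hydroxo before isothiocyanato.
The complex ion is anionic, so manganese takes the -ate form manganate(III).

sodium (2,2'-bipyridine)dihydroxodiisothiocyanatomanganate(III)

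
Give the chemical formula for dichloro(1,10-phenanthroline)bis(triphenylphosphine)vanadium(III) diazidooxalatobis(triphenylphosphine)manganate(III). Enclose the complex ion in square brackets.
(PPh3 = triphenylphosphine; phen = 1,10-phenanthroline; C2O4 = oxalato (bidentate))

Cation [V…]: ligand charges -2, V(III) ⇒ ion charge 1+.
Anion [Mn…]: ligand charges -4, Mn(III) ⇒ ion charge 1−.

[VCl2(phen)(PPh3)2][Mn(C2O4)(N3)2(PPh3)2]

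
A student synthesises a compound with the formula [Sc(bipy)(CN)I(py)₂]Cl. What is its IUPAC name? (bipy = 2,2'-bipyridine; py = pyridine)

(2,2'-bipyridine)cyanoiodobis(pyridine)scandium(III) chloride

The 1 chloride counter-ion carries a total charge of -1, so each complex ion is 1+.
Ligand charges: 1×2,2'-bipyridine (neutral), 2×pyridine (neutral), 1×iodo (-1 each), 1×cyano (-1 each); total -2. So Sc + (-2) = 1+, giving Sc = +3.
Ligands are named alphabetically: bipyridine before cyano before iodo before pyridine.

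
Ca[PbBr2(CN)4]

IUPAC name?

calcium dibromotetracyanoplumbate(IV)

The 1 calcium counter-ion carries a total charge of +2, so each complex ion is 2−.
Ligand charges: 4×cyano (-1 each), 2×bromo (-1 each); total -6. So Pb + (-6) = 2−, giving Pb = +4.
The complex ion is anionic, so lead takes the -ate form plumbate(IV).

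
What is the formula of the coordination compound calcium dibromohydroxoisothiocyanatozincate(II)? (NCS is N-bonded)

Ligands: 1 hydroxo (OH, -1), 2 bromo (Br, -1), 1 isothiocyanato (NCS, -1). Ligand charge sum = -4.
With Zn in oxidation state +2, the complex ion is [Zn...]^2−.
Charge balance with calcium (+2) requires 1 complex ion per 1 calcium.

Ca[ZnBr2(NCS)(OH)]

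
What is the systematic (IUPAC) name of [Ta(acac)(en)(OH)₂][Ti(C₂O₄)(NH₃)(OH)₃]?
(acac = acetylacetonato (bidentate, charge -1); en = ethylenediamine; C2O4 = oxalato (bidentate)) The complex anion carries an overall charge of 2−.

The complex anion is given as 2−; its ligand charges sum to -5, so Ti = +3.
A 1:1 salt means the cation carries the equal and opposite charge, 2+.
Cation: ligand charges sum to -3; for the ion to be 2+, Ta = +5.

(acetylacetonato)(ethylenediamine)dihydroxotantalum(V) amminetrihydroxooxalatotitanate(III)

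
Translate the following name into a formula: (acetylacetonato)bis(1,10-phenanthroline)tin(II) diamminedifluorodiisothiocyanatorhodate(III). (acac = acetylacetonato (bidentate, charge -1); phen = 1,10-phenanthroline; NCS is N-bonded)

Cation [Sn…]: ligand charges -1, Sn(II) ⇒ ion charge 1+.
Anion [Rh…]: ligand charges -4, Rh(III) ⇒ ion charge 1−.
One 1+ cation balances one 1− anion.

[Sn(acac)(phen)2][RhF2(NCS)2(NH3)2]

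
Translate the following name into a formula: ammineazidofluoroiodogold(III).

[AuFI(N3)(NH3)]

Ligands: 1 ammine (NH3, neutral), 1 fluoro (F, -1), 1 azido (N3, -1), 1 iodo (I, -1). Ligand charge sum = -3.
With Au in oxidation state +3, the complex ion is [Au...].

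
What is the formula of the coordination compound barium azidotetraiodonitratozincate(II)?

Ligands: 1 azido (N3, -1), 1 nitrato (NO3, -1), 4 iodo (I, -1). Ligand charge sum = -6.
Charge balance with barium (+2) requires 1 complex ion per 2 barium.

Ba2[ZnI4(N3)(NO3)]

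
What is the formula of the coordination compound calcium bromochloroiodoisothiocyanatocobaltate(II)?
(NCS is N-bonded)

Ligands: 1 chloro (Cl, -1), 1 isothiocyanato (NCS, -1), 1 iodo (I, -1), 1 bromo (Br, -1). Ligand charge sum = -4.
With Co in oxidation state +2, the complex ion is [Co...]^2−.
Charge balance with calcium (+2) requires 1 complex ion per 1 calcium.

Ca[CoBrClI(NCS)]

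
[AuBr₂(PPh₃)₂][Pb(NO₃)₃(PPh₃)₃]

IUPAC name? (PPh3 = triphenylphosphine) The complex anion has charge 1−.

dibromobis(triphenylphosphine)gold(III) trinitratotris(triphenylphosphine)plumbate(II)

Both ions are complex: the cation is named first with the plain metal name, the anion second with the -ate form; each ion's ligands are alphabetised independently.
The complex anion is given as 1−; its ligand charges sum to -3, so Pb = +2.
A 1:1 salt means the cation carries the equal and opposite charge, 1+.
Cation: ligand charges sum to -2; for the ion to be 1+, Au = +3.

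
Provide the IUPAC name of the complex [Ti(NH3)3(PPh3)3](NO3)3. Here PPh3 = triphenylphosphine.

triamminetris(triphenylphosphine)titanium(III) nitrate

The 3 nitrate counter-ions carry a total charge of -3, so each complex ion is 3+.
Ligand charges: 3×ammine (neutral), 3×triphenylphosphine (neutral); total 0. So Ti + (0) = 3+, giving Ti = +3.
Ligands are named alphabetically: ammine before triphenylphosphine.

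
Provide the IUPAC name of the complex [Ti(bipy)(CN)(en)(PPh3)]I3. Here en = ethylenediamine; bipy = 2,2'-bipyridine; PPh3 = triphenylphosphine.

The 3 iodide counter-ions carry a total charge of -3, so each complex ion is 3+.
Ligand charges: 1×ethylenediamine (neutral), 1×cyano (-1 each), 1×2,2'-bipyridine (neutral), 1×triphenylphosphine (neutral); total -1. So Ti + (-1) = 3+, giving Ti = +4.
Ligands are named alphabetically: bipyridine before cyano before ethylenediamine before triphenylphosphine.

(2,2'-bipyridine)cyano(ethylenediamine)(triphenylphosphine)titanium(IV) iodide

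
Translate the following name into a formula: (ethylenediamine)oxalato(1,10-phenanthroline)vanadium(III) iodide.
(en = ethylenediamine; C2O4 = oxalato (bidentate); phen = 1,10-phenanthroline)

[V(C2O4)(en)(phen)]I

Ligands: 1 ethylenediamine (en, neutral), 1 oxalato (C2O4, -2), 1 1,10-phenanthroline (phen, neutral). Ligand charge sum = -2.
With V in oxidation state +3, the complex ion is [V...]^1+.
Charge balance with iodide (-1) requires 1 complex ion per 1 iodide.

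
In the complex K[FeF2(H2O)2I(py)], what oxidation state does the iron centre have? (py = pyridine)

+2

1 potassium outside the brackets (+1 each) → the complex ion is 1−.
Ligand charges: 1×py neutral; 2×F = -2; 2×H2O neutral; 1×I = -1; sum -3.
Fe + (-3) = 1− ⇒ Fe is +2.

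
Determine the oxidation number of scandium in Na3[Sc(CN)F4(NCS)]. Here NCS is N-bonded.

3 sodium outside the brackets (+1 each) → the complex ion is 3−.
Ligand charges: 4×F = -4; 1×NCS = -1; 1×CN = -1; sum -6.
Sc + (-6) = 3− ⇒ Sc is +3.

+3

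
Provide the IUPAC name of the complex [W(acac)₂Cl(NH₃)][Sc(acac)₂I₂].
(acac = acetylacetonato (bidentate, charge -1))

bis(acetylacetonato)amminechlorotungsten(IV) bis(acetylacetonato)diiodoscandate(III)

Scandium is always +3 in its complexes; the anion's ligand charges sum to -4, so the complex anion is 1−.
A 1:1 salt means the cation carries the equal and opposite charge, 1+.
Cation: ligand charges sum to -3; for the ion to be 1+, W = +4.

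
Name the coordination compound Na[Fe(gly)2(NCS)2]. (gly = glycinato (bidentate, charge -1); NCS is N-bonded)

sodium bis(glycinato)diisothiocyanatoferrate(III)

The 1 sodium counter-ion carries a total charge of +1, so each complex ion is 1−.
Ligand charges: 2×glycinato (-1 each), 2×isothiocyanato (-1 each); total -4. So Fe + (-4) = 1−, giving Fe = +3.
The complex ion is anionic, so iron takes the -ate form ferrate(III).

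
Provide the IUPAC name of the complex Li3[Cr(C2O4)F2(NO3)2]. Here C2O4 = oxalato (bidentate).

lithium difluorodinitratooxalatochromate(III)

The 3 lithium counter-ions carry a total charge of +3, so each complex ion is 3−.
Ligand charges: 1×oxalato (-2 each), 2×nitrato (-1 each), 2×fluoro (-1 each); total -6. So Cr + (-6) = 3−, giving Cr = +3.
Ligands are named alphabetically: fluoro before nitrato before oxalato.
The complex ion is anionic, so chromium takes the -ate form chromate(III).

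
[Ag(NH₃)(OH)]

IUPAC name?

There is no counter-ion, so the complex is neutral overall.
Ligand charges: 1×hydroxo (-1 each), 1×ammine (neutral); total -1. So Ag + (-1) = 0, giving Ag = +1.
Ligands are named alphabetically: ammine before hydroxo.

amminehydroxosilver(I)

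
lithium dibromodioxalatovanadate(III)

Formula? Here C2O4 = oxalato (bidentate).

Ligands: 2 bromo (Br, -1), 2 oxalato (C2O4, -2). Ligand charge sum = -6.
Charge balance with lithium (+1) requires 1 complex ion per 3 lithium.

Li3[VBr2(C2O4)2]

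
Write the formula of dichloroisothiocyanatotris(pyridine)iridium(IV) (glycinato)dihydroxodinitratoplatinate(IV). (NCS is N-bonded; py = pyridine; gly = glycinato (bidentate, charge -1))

[IrCl2(NCS)(py)3][Pt(gly)(NO3)2(OH)2]

Cation [Ir…]: ligand charges -3, Ir(IV) ⇒ ion charge 1+.
Anion [Pt…]: ligand charges -5, Pt(IV) ⇒ ion charge 1−.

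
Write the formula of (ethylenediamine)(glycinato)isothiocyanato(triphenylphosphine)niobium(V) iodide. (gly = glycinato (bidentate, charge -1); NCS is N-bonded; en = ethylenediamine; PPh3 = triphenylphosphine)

Ligands: 1 glycinato (gly, -1), 1 isothiocyanato (NCS, -1), 1 ethylenediamine (en, neutral), 1 triphenylphosphine (PPh3, neutral). Ligand charge sum = -2.
Charge balance with iodide (-1) requires 1 complex ion per 3 iodide.

[Nb(en)(gly)(NCS)(PPh3)]I3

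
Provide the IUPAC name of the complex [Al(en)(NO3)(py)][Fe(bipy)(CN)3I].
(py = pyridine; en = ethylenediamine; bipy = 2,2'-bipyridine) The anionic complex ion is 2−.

Both ions are complex: the cation is named first with the plain metal name, the anion second with the -ate form; each ion's ligands are alphabetised independently.
The complex anion is given as 2−; its ligand charges sum to -4, so Fe = +2.
A 1:1 salt means the cation carries the equal and opposite charge, 2+.
Cation: ligand charges sum to -1; for the ion to be 2+, Al = +3.

(ethylenediamine)nitrato(pyridine)aluminium(III) (2,2'-bipyridine)tricyanoiodoferrate(II)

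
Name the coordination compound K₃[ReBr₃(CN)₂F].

potassium tribromodicyanofluororhenate(III)

The 3 potassium counter-ions carry a total charge of +3, so each complex ion is 3−.
Ligand charges: 1×fluoro (-1 each), 3×bromo (-1 each), 2×cyano (-1 each); total -6. So Re + (-6) = 3−, giving Re = +3.
Ligands are named alphabetically: bromo before cyano before fluoro.
The complex ion is anionic, so rhenium takes the -ate form rhenate(III).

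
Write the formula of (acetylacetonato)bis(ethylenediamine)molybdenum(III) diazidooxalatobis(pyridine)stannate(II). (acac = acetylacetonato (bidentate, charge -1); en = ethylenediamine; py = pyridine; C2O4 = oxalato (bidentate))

Cation [Mo…]: ligand charges -1, Mo(III) ⇒ ion charge 2+.
Anion [Sn…]: ligand charges -4, Sn(II) ⇒ ion charge 2−.
One 2+ cation balances one 2− anion.

[Mo(acac)(en)2][Sn(C2O4)(N3)2(py)2]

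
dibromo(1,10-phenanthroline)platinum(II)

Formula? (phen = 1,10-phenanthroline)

Ligands: 1 1,10-phenanthroline (phen, neutral), 2 bromo (Br, -1). Ligand charge sum = -2.
With Pt in oxidation state +2, the complex ion is [Pt...].

[PtBr2(phen)]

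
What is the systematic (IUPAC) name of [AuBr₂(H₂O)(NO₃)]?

There is no counter-ion, so the complex is neutral overall.
Ligand charges: 2×bromo (-1 each), 1×aqua (neutral), 1×nitrato (-1 each); total -3. So Au + (-3) = 0, giving Au = +3.
Ligands are named alphabetically: aqua before bromo before nitrato.

aquadibromonitratogold(III)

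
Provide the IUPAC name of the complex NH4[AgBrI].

The 1 ammonium counter-ion carries a total charge of +1, so each complex ion is 1−.
Ligand charges: 1×bromo (-1 each), 1×iodo (-1 each); total -2. So Ag + (-2) = 1−, giving Ag = +1.
Ligands are named alphabetically: bromo before iodo.
The complex ion is anionic, so silver takes the -ate form argentate(I).

ammonium bromoiodoargentate(I)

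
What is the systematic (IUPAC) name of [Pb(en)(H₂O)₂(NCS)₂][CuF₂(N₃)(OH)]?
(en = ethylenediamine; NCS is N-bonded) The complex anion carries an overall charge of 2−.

diaqua(ethylenediamine)diisothiocyanatolead(IV) azidodifluorohydroxocuprate(II)

The complex anion is given as 2−; its ligand charges sum to -4, so Cu = +2.
A 1:1 salt means the cation carries the equal and opposite charge, 2+.
Cation: ligand charges sum to -2; for the ion to be 2+, Pb = +4.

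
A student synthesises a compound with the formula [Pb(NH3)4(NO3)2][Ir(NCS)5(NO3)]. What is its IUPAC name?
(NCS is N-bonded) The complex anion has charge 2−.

The complex anion is given as 2−; its ligand charges sum to -6, so Ir = +4.
A 1:1 salt means the cation carries the equal and opposite charge, 2+.
Cation: ligand charges sum to -2; for the ion to be 2+, Pb = +4.

tetraamminedinitratolead(IV) pentaisothiocyanatonitratoiridate(IV)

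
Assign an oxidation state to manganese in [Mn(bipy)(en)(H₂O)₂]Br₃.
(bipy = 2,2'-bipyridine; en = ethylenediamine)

3 bromide outside the brackets (-1 each) → the complex ion is 3+.
Ligand charges: 1×bipy neutral; 1×en neutral; 2×H2O neutral; sum 0.
Mn + (0) = 3+ ⇒ Mn is +3.

+3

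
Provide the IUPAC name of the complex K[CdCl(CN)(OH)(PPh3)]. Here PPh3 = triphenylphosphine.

potassium chlorocyanohydroxo(triphenylphosphine)cadmate(II)

The 1 potassium counter-ion carries a total charge of +1, so each complex ion is 1−.
Ligand charges: 1×chloro (-1 each), 1×hydroxo (-1 each), 1×cyano (-1 each), 1×triphenylphosphine (neutral); total -3. So Cd + (-3) = 1−, giving Cd = +2.
Ligands are named alphabetically: chloro before cyano before hydroxo before triphenylphosphine.
The complex ion is anionic, so cadmium takes the -ate form cadmate(II).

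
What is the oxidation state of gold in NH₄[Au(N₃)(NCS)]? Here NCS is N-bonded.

1 ammonium outside the brackets (+1 each) → the complex ion is 1−.
Ligand charges: 1×NCS = -1; 1×N3 = -1; sum -2.
Au + (-2) = 1− ⇒ Au is +1.

+1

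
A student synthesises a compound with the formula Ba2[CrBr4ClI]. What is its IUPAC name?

The 2 barium counter-ions carry a total charge of +4, so each complex ion is 4−.
Ligand charges: 1×chloro (-1 each), 4×bromo (-1 each), 1×iodo (-1 each); total -6. So Cr + (-6) = 4−, giving Cr = +2.
Ligands are named alphabetically: bromo before chloro before iodo.
The complex ion is anionic, so chromium takes the -ate form chromate(II).

barium tetrabromochloroiodochromate(II)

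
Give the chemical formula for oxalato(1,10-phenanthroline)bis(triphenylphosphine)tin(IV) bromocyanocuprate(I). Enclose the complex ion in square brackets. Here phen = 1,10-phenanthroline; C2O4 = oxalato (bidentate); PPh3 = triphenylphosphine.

Cation [Sn…]: ligand charges -2, Sn(IV) ⇒ ion charge 2+.
Anion [Cu…]: ligand charges -2, Cu(I) ⇒ ion charge 1−.
One 2+ cation requires 2 of the 1− anion.

[Sn(C2O4)(phen)(PPh3)2][CuBr(CN)]2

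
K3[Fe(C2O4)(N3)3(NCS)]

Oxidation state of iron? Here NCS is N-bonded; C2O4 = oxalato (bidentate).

3 potassium outside the brackets (+1 each) → the complex ion is 3−.
Ligand charges: 1×NCS = -1; 1×C2O4 = -2; 3×N3 = -3; sum -6.
Fe + (-6) = 3− ⇒ Fe is +3.

+3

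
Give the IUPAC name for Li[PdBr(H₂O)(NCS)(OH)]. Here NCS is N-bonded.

The 1 lithium counter-ion carries a total charge of +1, so each complex ion is 1−.
Ligand charges: 1×aqua (neutral), 1×isothiocyanato (-1 each), 1×hydroxo (-1 each), 1×bromo (-1 each); total -3. So Pd + (-3) = 1−, giving Pd = +2.
The complex ion is anionic, so palladium takes the -ate form palladate(II).

lithium aquabromohydroxoisothiocyanatopalladate(II)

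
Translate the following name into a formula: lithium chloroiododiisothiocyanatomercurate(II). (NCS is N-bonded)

Li2[HgClI(NCS)2]

Ligands: 1 chloro (Cl, -1), 2 isothiocyanato (NCS, -1), 1 iodo (I, -1). Ligand charge sum = -4.
With Hg in oxidation state +2, the complex ion is [Hg...]^2−.
Charge balance with lithium (+1) requires 1 complex ion per 2 lithium.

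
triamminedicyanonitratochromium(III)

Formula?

[Cr(CN)2(NH3)3(NO3)]

Ligands: 1 nitrato (NO3, -1), 2 cyano (CN, -1), 3 ammine (NH3, neutral). Ligand charge sum = -3.
With Cr in oxidation state +3, the complex ion is [Cr...].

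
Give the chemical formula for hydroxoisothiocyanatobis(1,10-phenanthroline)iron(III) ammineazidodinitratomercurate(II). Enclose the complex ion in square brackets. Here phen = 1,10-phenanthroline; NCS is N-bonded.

Cation [Fe…]: ligand charges -2, Fe(III) ⇒ ion charge 1+.
Anion [Hg…]: ligand charges -3, Hg(II) ⇒ ion charge 1−.

[Fe(NCS)(OH)(phen)2][Hg(N3)(NH3)(NO3)2]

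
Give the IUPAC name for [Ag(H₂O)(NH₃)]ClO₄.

ammineaquasilver(I) perchlorate

The 1 perchlorate counter-ion carries a total charge of -1, so each complex ion is 1+.
Ligand charges: 1×aqua (neutral), 1×ammine (neutral); total 0. So Ag + (0) = 1+, giving Ag = +1.
Ligands are named alphabetically: ammine before aqua.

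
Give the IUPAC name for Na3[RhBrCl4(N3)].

The 3 sodium counter-ions carry a total charge of +3, so each complex ion is 3−.
Ligand charges: 4×chloro (-1 each), 1×azido (-1 each), 1×bromo (-1 each); total -6. So Rh + (-6) = 3−, giving Rh = +3.
Ligands are named alphabetically: azido before bromo before chloro.
The complex ion is anionic, so rhodium takes the -ate form rhodate(III).

sodium azidobromotetrachlororhodate(III)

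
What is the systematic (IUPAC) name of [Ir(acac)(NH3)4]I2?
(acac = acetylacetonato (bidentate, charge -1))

The 2 iodide counter-ions carry a total charge of -2, so each complex ion is 2+.
Ligand charges: 4×ammine (neutral), 1×acetylacetonato (-1 each); total -1. So Ir + (-1) = 2+, giving Ir = +3.
Ligands are named alphabetically: acetylacetonato before ammine.

(acetylacetonato)tetraammineiridium(III) iodide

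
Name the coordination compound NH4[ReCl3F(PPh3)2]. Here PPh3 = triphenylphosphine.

The 1 ammonium counter-ion carries a total charge of +1, so each complex ion is 1−.
Ligand charges: 1×fluoro (-1 each), 2×triphenylphosphine (neutral), 3×chloro (-1 each); total -4. So Re + (-4) = 1−, giving Re = +3.
Ligands are named alphabetically: chloro before fluoro before triphenylphosphine.
The complex ion is anionic, so rhenium takes the -ate form rhenate(III).

ammonium trichlorofluorobis(triphenylphosphine)rhenate(III)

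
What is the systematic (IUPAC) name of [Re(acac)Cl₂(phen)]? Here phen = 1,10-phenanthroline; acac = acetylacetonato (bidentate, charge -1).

There is no counter-ion, so the complex is neutral overall.
Ligand charges: 1×1,10-phenanthroline (neutral), 1×acetylacetonato (-1 each), 2×chloro (-1 each); total -3. So Re + (-3) = 0, giving Re = +3.
Ligands are named alphabetically: acetylacetonato before chloro before phenanthroline.

(acetylacetonato)dichloro(1,10-phenanthroline)rhenium(III)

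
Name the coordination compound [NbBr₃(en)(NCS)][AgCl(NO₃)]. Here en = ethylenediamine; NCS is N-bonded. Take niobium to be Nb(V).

tribromo(ethylenediamine)isothiocyanatoniobium(V) chloronitratoargentate(I)

Both ions are complex: the cation is named first with the plain metal name, the anion second with the -ate form; each ion's ligands are alphabetised independently.
Nb is given as +5; the cation's ligand charges sum to -4, so the complex cation is 1+.
A 1:1 salt means the anion carries the equal and opposite charge, 1−.
Anion: ligand charges sum to -2; for the ion to be 1−, Ag = +1.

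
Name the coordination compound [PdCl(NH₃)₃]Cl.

triamminechloropalladium(II) chloride

The 1 chloride counter-ion carries a total charge of -1, so each complex ion is 1+.
Ligand charges: 3×ammine (neutral), 1×chloro (-1 each); total -1. So Pd + (-1) = 1+, giving Pd = +2.
Ligands are named alphabetically: ammine before chloro.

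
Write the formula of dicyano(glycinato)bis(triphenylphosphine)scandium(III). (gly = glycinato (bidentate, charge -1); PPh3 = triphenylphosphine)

Ligands: 1 glycinato (gly, -1), 2 triphenylphosphine (PPh3, neutral), 2 cyano (CN, -1). Ligand charge sum = -3.
With Sc in oxidation state +3, the complex ion is [Sc...].

[Sc(CN)2(gly)(PPh3)2]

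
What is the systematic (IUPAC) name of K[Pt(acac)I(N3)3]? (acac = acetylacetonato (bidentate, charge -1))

potassium (acetylacetonato)triazidoiodoplatinate(IV)

The 1 potassium counter-ion carries a total charge of +1, so each complex ion is 1−.
Ligand charges: 3×azido (-1 each), 1×acetylacetonato (-1 each), 1×iodo (-1 each); total -5. So Pt + (-5) = 1−, giving Pt = +4.
The complex ion is anionic, so platinum takes the -ate form platinate(IV).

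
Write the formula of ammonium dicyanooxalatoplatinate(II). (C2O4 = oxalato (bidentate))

Ligands: 2 cyano (CN, -1), 1 oxalato (C2O4, -2). Ligand charge sum = -4.
With Pt in oxidation state +2, the complex ion is [Pt...]^2−.
Charge balance with ammonium (+1) requires 1 complex ion per 2 ammonium.

(NH4)2[Pt(C2O4)(CN)2]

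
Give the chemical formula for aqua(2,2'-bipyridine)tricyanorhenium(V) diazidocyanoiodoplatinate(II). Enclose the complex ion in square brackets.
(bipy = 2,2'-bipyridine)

[Re(bipy)(CN)3(H2O)][Pt(CN)I(N3)2]

Cation [Re…]: ligand charges -3, Re(V) ⇒ ion charge 2+.
Anion [Pt…]: ligand charges -4, Pt(II) ⇒ ion charge 2−.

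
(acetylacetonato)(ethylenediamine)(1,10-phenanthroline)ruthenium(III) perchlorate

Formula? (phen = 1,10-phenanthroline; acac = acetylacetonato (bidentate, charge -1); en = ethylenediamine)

[Ru(acac)(en)(phen)](ClO4)2

Ligands: 1 1,10-phenanthroline (phen, neutral), 1 acetylacetonato (acac, -1), 1 ethylenediamine (en, neutral). Ligand charge sum = -1.
Charge balance with perchlorate (-1) requires 1 complex ion per 2 perchlorate.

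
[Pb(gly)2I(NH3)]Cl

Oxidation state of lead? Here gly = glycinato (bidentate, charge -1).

+4

1 chloride outside the brackets (-1 each) → the complex ion is 1+.
Ligand charges: 1×I = -1; 2×gly = -2; 1×NH3 neutral; sum -3.
Pb + (-3) = 1+ ⇒ Pb is +4.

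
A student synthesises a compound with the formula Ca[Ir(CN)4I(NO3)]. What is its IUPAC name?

The 1 calcium counter-ion carries a total charge of +2, so each complex ion is 2−.
Ligand charges: 1×nitrato (-1 each), 1×iodo (-1 each), 4×cyano (-1 each); total -6. So Ir + (-6) = 2−, giving Ir = +4.
Ligands are named alphabetically: cyano before iodo before nitrato.
The complex ion is anionic, so iridium takes the -ate form iridate(IV).

calcium tetracyanoiodonitratoiridate(IV)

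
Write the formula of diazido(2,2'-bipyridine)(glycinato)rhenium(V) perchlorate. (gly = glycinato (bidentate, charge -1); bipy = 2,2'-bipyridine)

[Re(bipy)(gly)(N3)2](ClO4)2

Ligands: 1 glycinato (gly, -1), 2 azido (N3, -1), 1 2,2'-bipyridine (bipy, neutral). Ligand charge sum = -3.
With Re in oxidation state +5, the complex ion is [Re...]^2+.
Charge balance with perchlorate (-1) requires 1 complex ion per 2 perchlorate.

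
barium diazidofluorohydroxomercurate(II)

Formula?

Ba[HgF(N3)2(OH)]

Ligands: 2 azido (N3, -1), 1 hydroxo (OH, -1), 1 fluoro (F, -1). Ligand charge sum = -4.
With Hg in oxidation state +2, the complex ion is [Hg...]^2−.
Charge balance with barium (+2) requires 1 complex ion per 1 barium.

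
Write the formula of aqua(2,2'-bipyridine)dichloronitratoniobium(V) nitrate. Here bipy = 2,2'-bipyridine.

[Nb(bipy)Cl2(H2O)(NO3)](NO3)2

Ligands: 1 aqua (H2O, neutral), 1 nitrato (NO3, -1), 1 2,2'-bipyridine (bipy, neutral), 2 chloro (Cl, -1). Ligand charge sum = -3.
Charge balance with nitrate (-1) requires 1 complex ion per 2 nitrate.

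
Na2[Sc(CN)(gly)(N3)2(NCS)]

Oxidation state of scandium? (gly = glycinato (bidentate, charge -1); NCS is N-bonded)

2 sodium outside the brackets (+1 each) → the complex ion is 2−.
Ligand charges: 1×gly = -1; 1×CN = -1; 2×N3 = -2; 1×NCS = -1; sum -5.
Sc + (-5) = 2− ⇒ Sc is +3.

+3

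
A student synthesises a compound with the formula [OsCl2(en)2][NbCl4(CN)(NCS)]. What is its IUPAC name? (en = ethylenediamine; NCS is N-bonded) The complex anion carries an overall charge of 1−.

Both ions are complex: the cation is named first with the plain metal name, the anion second with the -ate form; each ion's ligands are alphabetised independently.
The complex anion is given as 1−; its ligand charges sum to -6, so Nb = +5.
A 1:1 salt means the cation carries the equal and opposite charge, 1+.
Cation: ligand charges sum to -2; for the ion to be 1+, Os = +3.

dichlorobis(ethylenediamine)osmium(III) tetrachlorocyanoisothiocyanatoniobate(V)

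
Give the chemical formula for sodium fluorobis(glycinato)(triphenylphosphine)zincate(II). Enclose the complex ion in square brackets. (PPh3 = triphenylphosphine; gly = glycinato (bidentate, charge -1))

Ligands: 1 triphenylphosphine (PPh3, neutral), 2 glycinato (gly, -1), 1 fluoro (F, -1). Ligand charge sum = -3.
Charge balance with sodium (+1) requires 1 complex ion per 1 sodium.

Na[ZnF(gly)2(PPh3)]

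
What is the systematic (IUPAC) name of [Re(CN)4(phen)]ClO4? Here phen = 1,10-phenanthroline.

The 1 perchlorate counter-ion carries a total charge of -1, so each complex ion is 1+.
Ligand charges: 4×cyano (-1 each), 1×1,10-phenanthroline (neutral); total -4. So Re + (-4) = 1+, giving Re = +5.
Ligands are named alphabetically: cyano before phenanthroline.

tetracyano(1,10-phenanthroline)rhenium(V) perchlorate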